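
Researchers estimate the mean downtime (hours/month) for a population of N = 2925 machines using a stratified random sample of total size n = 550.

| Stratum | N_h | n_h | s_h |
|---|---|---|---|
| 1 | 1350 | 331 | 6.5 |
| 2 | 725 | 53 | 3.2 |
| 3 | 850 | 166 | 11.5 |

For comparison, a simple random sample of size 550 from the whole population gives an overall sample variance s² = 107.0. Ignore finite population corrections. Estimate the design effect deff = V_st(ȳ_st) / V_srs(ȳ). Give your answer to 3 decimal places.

V̂(ȳ_st) = Σ W_h² s_h²/n_h, with W_h = N_h/N and N = 2925:
  stratum 1: (1350/2925)²·6.5²/331 = 0.0271903
  stratum 2: (725/2925)²·3.2²/53 = 0.0118699
  stratum 3: (850/2925)²·11.5²/166 = 0.0672781
V_st = 0.106338
V_srs = s²/n = 107.0/550 = 0.194545
deff = V_st / V_srs = 0.106338/0.194545 = 0.5466

deff ≈ 0.547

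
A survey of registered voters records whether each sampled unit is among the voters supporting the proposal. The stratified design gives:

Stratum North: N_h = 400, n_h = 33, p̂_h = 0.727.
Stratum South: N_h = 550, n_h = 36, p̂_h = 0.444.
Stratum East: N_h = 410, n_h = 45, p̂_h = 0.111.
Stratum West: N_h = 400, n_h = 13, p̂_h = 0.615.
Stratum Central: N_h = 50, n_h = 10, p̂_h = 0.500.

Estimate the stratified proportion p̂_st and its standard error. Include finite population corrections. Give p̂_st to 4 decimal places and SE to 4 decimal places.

p̂_st ≈ 0.4704, SE ≈ 0.0440

N = 1810; stratum weights W_h = N_h/N.
p̂_st = Σ W_h p̂_h = (400·0.727 + 550·0.444 + 410·0.111 + 400·0.615 + 50·0.500)/1810 = 0.47045
V̂(p̂_st) = Σ W_h² (1 − n_h/N_h) p̂_h(1−p̂_h)/(n_h−1):
  stratum North: (400/1810)²·(1 − 33/400)·0.727·0.273/32 = 0.000277918
  stratum South: (550/1810)²·(1 − 36/550)·0.444·0.556/35 = 0.000608637
  stratum East: (410/1810)²·(1 − 45/410)·0.111·0.889/44 = 0.000102445
  stratum West: (400/1810)²·(1 − 13/400)·0.615·0.385/12 = 0.000932327
  stratum Central: (50/1810)²·(1 − 10/50)·0.500·0.500/9 = 1.69578e-05
V̂(p̂_st) = 0.00193828; SE = √V̂ = 0.044026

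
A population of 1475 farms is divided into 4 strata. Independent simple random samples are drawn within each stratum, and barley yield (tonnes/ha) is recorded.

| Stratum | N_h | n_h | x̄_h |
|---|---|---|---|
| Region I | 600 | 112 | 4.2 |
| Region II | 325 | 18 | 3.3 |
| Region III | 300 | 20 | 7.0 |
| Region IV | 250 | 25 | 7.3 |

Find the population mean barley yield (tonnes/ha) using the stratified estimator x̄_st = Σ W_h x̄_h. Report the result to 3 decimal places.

x̄_st ≈ 5.097

N = Σ N_h = 1475. Stratum weights W_h = N_h/N.
x̄_st = (600·4.2 + 325·3.3 + 300·7.0 + 250·7.3) / 1475 = 5.09661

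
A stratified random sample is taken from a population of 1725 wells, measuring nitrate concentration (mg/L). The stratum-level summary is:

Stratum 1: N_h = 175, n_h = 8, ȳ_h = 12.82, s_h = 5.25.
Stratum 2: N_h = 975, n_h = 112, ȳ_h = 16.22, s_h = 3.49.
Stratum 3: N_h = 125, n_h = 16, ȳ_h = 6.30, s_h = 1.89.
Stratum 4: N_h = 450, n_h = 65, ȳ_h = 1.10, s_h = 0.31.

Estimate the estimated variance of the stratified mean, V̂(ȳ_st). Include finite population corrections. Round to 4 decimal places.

V̂(ȳ_st) = Σ W_h² (1 − n_h/N_h) s_h²/n_h, with W_h = N_h/N and N = 1725:
  stratum 1: (175/1725)²·(1 − 8/175)·5.25²/8 = 0.033838
  stratum 2: (975/1725)²·(1 − 112/975)·3.49²/112 = 0.0307518
  stratum 3: (125/1725)²·(1 − 16/125)·1.89²/16 = 0.00102226
  stratum 4: (450/1725)²·(1 − 65/450)·0.31²/65 = 8.60806e-05
V̂(ȳ_st) = 0.0656981

V̂(ȳ_st) ≈ 0.0657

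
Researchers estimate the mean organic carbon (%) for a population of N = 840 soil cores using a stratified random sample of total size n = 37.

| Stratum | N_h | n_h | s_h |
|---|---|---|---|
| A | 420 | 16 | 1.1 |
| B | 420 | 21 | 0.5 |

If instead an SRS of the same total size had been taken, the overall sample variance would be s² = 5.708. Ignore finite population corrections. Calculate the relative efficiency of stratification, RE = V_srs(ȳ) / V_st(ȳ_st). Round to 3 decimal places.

V̂(ȳ_st) = Σ W_h² s_h²/n_h, with W_h = N_h/N and N = 840:
  stratum A: (420/840)²·1.1²/16 = 0.0189063
  stratum B: (420/840)²·0.5²/21 = 0.00297619
V_st = 0.0218824
V_srs = s²/n = 5.708/37 = 0.15427
Relative efficiency = V_srs / V_st = 0.15427/0.0218824 = 7.0500

RE ≈ 7.050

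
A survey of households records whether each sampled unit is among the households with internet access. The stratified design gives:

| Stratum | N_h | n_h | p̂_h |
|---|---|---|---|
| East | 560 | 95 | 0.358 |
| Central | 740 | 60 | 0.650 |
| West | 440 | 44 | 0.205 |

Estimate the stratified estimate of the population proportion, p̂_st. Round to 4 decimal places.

N = 1740; stratum weights W_h = N_h/N.
p̂_st = Σ W_h p̂_h = (560·0.358 + 740·0.650 + 440·0.205)/1740 = 0.44349

p̂_st ≈ 0.4435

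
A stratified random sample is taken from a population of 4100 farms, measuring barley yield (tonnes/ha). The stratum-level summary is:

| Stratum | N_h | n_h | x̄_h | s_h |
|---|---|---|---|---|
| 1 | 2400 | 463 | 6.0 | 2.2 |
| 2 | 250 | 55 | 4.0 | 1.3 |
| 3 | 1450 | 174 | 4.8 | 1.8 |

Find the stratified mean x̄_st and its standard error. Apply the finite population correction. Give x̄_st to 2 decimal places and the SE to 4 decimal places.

x̄_st = Σ W_h x̄_h = (2400·6.0 + 250·4.0 + 1450·4.8)/4100 = 5.45366
V̂(x̄_st) = Σ W_h² (1 − n_h/N_h) s_h²/n_h, with W_h = N_h/N and N = 4100:
  stratum 1: (2400/4100)²·(1 − 463/2400)·2.2²/463 = 0.00289093
  stratum 2: (250/4100)²·(1 − 55/250)·1.3²/55 = 8.91109e-05
  stratum 3: (1450/4100)²·(1 − 174/1450)·1.8²/174 = 0.00204949
V̂(x̄_st) = 0.00502953
SE(x̄_st) = √0.00502953 = 0.0709192

x̄_st ≈ 5.45, SE ≈ 0.0709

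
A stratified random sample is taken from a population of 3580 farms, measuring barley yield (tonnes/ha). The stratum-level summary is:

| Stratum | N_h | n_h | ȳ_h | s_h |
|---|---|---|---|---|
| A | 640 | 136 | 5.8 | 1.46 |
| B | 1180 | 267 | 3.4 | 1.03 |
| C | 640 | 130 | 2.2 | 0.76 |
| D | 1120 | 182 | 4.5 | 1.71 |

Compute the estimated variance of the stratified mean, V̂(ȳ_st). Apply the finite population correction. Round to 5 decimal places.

V̂(ȳ_st) ≈ 0.00216

V̂(ȳ_st) = Σ W_h² (1 − n_h/N_h) s_h²/n_h, with W_h = N_h/N and N = 3580:
  stratum A: (640/3580)²·(1 − 136/640)·1.46²/136 = 0.000394468
  stratum B: (1180/3580)²·(1 − 267/1180)·1.03²/267 = 0.000334003
  stratum C: (640/3580)²·(1 − 130/640)·0.76²/130 = 0.000113153
  stratum D: (1120/3580)²·(1 − 182/1120)·1.71²/182 = 0.00131697
V̂(ȳ_st) = 0.00215859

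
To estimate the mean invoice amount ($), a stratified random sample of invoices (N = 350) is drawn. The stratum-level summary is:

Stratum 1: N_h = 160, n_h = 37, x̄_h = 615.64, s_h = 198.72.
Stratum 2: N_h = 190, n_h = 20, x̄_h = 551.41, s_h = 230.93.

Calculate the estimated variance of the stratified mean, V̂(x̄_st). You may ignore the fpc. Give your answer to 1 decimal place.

V̂(x̄_st) ≈ 1008.8

V̂(x̄_st) = Σ W_h² s_h²/n_h, with W_h = N_h/N and N = 350:
  stratum 1: (160/350)²·198.72²/37 = 223.041
  stratum 2: (190/350)²·230.93²/20 = 785.782
V̂(x̄_st) = 1008.82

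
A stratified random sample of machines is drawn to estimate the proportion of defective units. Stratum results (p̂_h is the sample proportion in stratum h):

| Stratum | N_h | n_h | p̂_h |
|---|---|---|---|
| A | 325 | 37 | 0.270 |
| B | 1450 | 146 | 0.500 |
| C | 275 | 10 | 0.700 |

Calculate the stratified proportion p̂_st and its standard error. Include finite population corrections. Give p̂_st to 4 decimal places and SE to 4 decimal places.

p̂_st ≈ 0.4904, SE ≈ 0.0361

N = 2050; stratum weights W_h = N_h/N.
p̂_st = Σ W_h p̂_h = (325·0.270 + 1450·0.500 + 275·0.700)/2050 = 0.49037
V̂(p̂_st) = Σ W_h² (1 − n_h/N_h) p̂_h(1−p̂_h)/(n_h−1):
  stratum A: (325/2050)²·(1 − 37/325)·0.270·0.730/36 = 0.000121942
  stratum B: (1450/2050)²·(1 − 146/1450)·0.500·0.500/145 = 0.000775729
  stratum C: (275/2050)²·(1 − 10/275)·0.700·0.300/9 = 0.00040462
V̂(p̂_st) = 0.00130229; SE = √V̂ = 0.0360873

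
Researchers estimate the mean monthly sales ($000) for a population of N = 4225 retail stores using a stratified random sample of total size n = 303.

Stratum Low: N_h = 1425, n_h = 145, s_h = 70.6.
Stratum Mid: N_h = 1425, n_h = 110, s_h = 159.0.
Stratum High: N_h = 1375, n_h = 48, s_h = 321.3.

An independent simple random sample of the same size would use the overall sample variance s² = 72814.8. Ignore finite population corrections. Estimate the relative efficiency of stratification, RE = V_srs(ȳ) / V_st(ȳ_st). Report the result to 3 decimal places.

V̂(ȳ_st) = Σ W_h² s_h²/n_h, with W_h = N_h/N and N = 4225:
  stratum Low: (1425/4225)²·70.6²/145 = 3.91037
  stratum Mid: (1425/4225)²·159.0²/110 = 26.1444
  stratum High: (1375/4225)²·321.3²/48 = 227.789
V_st = 257.843
V_srs = s²/n = 72814.8/303 = 240.313
Relative efficiency = V_srs / V_st = 240.313/257.843 = 0.9320

RE ≈ 0.932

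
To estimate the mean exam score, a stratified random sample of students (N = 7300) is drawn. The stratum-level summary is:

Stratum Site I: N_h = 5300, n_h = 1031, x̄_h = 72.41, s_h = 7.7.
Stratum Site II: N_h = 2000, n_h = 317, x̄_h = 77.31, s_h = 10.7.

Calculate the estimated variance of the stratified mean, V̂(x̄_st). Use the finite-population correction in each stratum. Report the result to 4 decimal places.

V̂(x̄_st) ≈ 0.0472

V̂(x̄_st) = Σ W_h² (1 − n_h/N_h) s_h²/n_h, with W_h = N_h/N and N = 7300:
  stratum Site I: (5300/7300)²·(1 − 1031/5300)·7.7²/1031 = 0.0244163
  stratum Site II: (2000/7300)²·(1 − 317/2000)·10.7²/317 = 0.0228127
V̂(x̄_st) = 0.047229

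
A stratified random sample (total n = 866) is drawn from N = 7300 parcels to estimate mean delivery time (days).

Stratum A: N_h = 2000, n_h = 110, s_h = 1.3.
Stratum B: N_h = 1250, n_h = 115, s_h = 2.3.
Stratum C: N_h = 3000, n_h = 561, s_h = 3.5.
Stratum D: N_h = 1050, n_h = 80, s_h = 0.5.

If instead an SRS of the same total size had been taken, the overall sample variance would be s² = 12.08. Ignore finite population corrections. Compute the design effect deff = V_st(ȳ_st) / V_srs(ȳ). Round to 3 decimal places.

deff ≈ 0.448

V̂(ȳ_st) = Σ W_h² s_h²/n_h, with W_h = N_h/N and N = 7300:
  stratum A: (2000/7300)²·1.3²/110 = 0.00115321
  stratum B: (1250/7300)²·2.3²/115 = 0.00134875
  stratum C: (3000/7300)²·3.5²/561 = 0.00368782
  stratum D: (1050/7300)²·0.5²/80 = 6.46521e-05
V_st = 0.00625444
V_srs = s²/n = 12.08/866 = 0.0139492
deff = V_st / V_srs = 0.00625444/0.0139492 = 0.4484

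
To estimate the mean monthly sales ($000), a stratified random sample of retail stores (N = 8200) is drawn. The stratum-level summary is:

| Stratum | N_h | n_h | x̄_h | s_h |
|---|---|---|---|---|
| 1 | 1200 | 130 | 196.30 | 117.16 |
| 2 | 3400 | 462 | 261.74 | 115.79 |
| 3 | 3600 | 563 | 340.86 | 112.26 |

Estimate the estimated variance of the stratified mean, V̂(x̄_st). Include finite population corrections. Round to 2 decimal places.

V̂(x̄_st) = Σ W_h² (1 − n_h/N_h) s_h²/n_h, with W_h = N_h/N and N = 8200:
  stratum 1: (1200/8200)²·(1 − 130/1200)·117.16²/130 = 2.01629
  stratum 2: (3400/8200)²·(1 − 462/3400)·115.79²/462 = 4.31125
  stratum 3: (3600/8200)²·(1 − 563/3600)·112.26²/563 = 3.63966
V̂(x̄_st) = 9.9672

V̂(x̄_st) ≈ 9.97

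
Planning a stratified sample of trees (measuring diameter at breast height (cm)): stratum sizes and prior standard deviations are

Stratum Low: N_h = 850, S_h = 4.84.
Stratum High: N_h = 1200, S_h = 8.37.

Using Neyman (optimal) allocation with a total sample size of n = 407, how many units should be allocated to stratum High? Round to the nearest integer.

Neyman allocation: n_h = n · N_h S_h / Σ N_i S_i, with n = 407.
  stratum Low: N_h·S_h = 850·4.84 = 4114.00
  stratum High: N_h·S_h = 1200·8.37 = 10044.00
Σ N_h S_h = 14158.00
n for stratum High = 407·10044.00/14158.00 = 288.735 → 289

289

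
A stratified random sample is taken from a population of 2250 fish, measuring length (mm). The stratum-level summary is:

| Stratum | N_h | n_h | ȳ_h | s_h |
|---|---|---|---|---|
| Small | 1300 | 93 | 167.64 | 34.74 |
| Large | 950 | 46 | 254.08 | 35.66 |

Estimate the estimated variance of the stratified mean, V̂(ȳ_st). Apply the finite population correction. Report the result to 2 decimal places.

V̂(ȳ_st) = Σ W_h² (1 − n_h/N_h) s_h²/n_h, with W_h = N_h/N and N = 2250:
  stratum Small: (1300/2250)²·(1 − 93/1300)·34.74²/93 = 4.02219
  stratum Large: (950/2250)²·(1 − 46/950)·35.66²/46 = 4.68956
V̂(ȳ_st) = 8.71174

V̂(ȳ_st) ≈ 8.71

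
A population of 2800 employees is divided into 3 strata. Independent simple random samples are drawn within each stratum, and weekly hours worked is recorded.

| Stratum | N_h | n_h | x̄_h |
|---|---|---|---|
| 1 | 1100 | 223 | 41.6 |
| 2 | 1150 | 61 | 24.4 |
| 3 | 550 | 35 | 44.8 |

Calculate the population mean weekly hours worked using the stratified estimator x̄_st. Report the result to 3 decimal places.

N = Σ N_h = 2800. Stratum weights W_h = N_h/N.
x̄_st = (1100·41.6 + 1150·24.4 + 550·44.8) / 2800 = 35.16429

x̄_st ≈ 35.164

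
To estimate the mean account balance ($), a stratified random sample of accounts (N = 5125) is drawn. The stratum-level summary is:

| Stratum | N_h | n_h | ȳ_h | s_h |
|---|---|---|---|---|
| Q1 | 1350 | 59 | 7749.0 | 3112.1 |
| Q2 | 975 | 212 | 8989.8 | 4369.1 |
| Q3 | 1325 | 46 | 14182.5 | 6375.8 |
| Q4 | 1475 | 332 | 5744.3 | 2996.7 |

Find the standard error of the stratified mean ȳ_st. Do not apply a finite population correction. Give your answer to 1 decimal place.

V̂(ȳ_st) = Σ W_h² s_h²/n_h, with W_h = N_h/N and N = 5125:
  stratum Q1: (1350/5125)²·3112.1²/59 = 11390.3
  stratum Q2: (975/5125)²·4369.1²/212 = 3258.89
  stratum Q3: (1325/5125)²·6375.8²/46 = 59068.4
  stratum Q4: (1475/5125)²·2996.7²/332 = 2240.5
V̂(ȳ_st) = 75958.1
SE(ȳ_st) = √75958.1 = 275.605

SE(ȳ_st) ≈ 275.6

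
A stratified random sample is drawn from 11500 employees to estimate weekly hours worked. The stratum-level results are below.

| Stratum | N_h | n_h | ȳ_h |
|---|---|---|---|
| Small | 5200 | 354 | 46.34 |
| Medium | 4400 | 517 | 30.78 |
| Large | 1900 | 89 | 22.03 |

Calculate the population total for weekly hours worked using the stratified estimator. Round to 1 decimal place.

τ̂_st ≈ 418257.0

τ̂_st = Σ N_h ȳ_h = 5200·46.34 + 4400·30.78 + 1900·22.03 = 418257.0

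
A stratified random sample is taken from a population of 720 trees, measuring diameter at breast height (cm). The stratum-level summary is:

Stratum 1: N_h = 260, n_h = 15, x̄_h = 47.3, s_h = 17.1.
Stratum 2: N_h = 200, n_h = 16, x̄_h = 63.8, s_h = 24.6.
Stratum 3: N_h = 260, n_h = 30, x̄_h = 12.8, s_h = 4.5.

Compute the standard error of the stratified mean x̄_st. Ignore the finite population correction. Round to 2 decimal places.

V̂(x̄_st) = Σ W_h² s_h²/n_h, with W_h = N_h/N and N = 720:
  stratum 1: (260/720)²·17.1²/15 = 2.54204
  stratum 2: (200/720)²·24.6²/16 = 2.9184
  stratum 3: (260/720)²·4.5²/30 = 0.0880208
V̂(x̄_st) = 5.54847
SE(x̄_st) = √5.54847 = 2.35552

SE(x̄_st) ≈ 2.36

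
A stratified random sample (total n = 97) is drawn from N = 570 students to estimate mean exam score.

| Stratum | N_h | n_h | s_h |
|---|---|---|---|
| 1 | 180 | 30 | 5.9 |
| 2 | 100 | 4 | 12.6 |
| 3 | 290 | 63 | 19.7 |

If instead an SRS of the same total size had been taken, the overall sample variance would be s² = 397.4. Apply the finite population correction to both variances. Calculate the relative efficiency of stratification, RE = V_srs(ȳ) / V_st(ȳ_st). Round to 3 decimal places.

RE ≈ 1.351

V̂(ȳ_st) = Σ W_h² (1 − n_h/N_h) s_h²/n_h, with W_h = N_h/N and N = 570:
  stratum 1: (180/570)²·(1 − 30/180)·5.9²/30 = 0.0964266
  stratum 2: (100/570)²·(1 − 4/100)·12.6²/4 = 1.17274
  stratum 3: (290/570)²·(1 − 63/290)·19.7²/63 = 1.24815
V_st = 2.51732
V_srs = (1 − 97/570)·397.4/97 = 3.39971
Relative efficiency = V_srs / V_st = 3.39971/2.51732 = 1.3505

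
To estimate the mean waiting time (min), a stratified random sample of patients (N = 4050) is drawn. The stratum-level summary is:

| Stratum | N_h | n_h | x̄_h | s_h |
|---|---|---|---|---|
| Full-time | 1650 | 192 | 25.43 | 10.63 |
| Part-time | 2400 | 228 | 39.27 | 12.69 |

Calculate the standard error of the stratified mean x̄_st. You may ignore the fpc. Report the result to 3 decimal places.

V̂(x̄_st) = Σ W_h² s_h²/n_h, with W_h = N_h/N and N = 4050:
  stratum Full-time: (1650/4050)²·10.63²/192 = 0.0976839
  stratum Part-time: (2400/4050)²·12.69²/228 = 0.248028
V̂(x̄_st) = 0.345712
SE(x̄_st) = √0.345712 = 0.587973

SE(x̄_st) ≈ 0.588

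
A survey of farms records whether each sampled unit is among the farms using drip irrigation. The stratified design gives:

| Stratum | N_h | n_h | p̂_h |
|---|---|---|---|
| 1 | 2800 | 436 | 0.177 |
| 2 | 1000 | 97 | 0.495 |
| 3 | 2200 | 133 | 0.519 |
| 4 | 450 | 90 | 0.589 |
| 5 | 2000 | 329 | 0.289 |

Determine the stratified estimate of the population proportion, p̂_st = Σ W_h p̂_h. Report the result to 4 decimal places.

N = 8450; stratum weights W_h = N_h/N.
p̂_st = Σ W_h p̂_h = (2800·0.177 + 1000·0.495 + 2200·0.519 + 450·0.589 + 2000·0.289)/8450 = 0.35212

p̂_st ≈ 0.3521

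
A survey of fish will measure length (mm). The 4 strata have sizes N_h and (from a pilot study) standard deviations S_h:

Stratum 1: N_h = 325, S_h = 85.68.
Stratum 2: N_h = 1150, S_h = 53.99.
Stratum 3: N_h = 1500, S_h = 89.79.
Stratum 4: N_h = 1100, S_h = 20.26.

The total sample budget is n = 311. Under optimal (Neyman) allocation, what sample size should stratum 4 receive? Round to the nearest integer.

28

Neyman allocation: n_h = n · N_h S_h / Σ N_i S_i, with n = 311.
  stratum 1: N_h·S_h = 325·85.68 = 27846.00
  stratum 2: N_h·S_h = 1150·53.99 = 62088.50
  stratum 3: N_h·S_h = 1500·89.79 = 134685.00
  stratum 4: N_h·S_h = 1100·20.26 = 22286.00
Σ N_h S_h = 246905.50
n for stratum 4 = 311·22286.00/246905.50 = 28.071 → 28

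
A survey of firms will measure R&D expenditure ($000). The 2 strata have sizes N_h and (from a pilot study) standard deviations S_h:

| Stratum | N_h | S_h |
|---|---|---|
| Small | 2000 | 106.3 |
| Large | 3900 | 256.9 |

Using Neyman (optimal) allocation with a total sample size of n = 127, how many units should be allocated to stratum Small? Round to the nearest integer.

Neyman allocation: n_h = n · N_h S_h / Σ N_i S_i, with n = 127.
  stratum Small: N_h·S_h = 2000·106.3 = 212600.00
  stratum Large: N_h·S_h = 3900·256.9 = 1001910.00
Σ N_h S_h = 1214510.00
n for stratum Small = 127·212600.00/1214510.00 = 22.231 → 22

22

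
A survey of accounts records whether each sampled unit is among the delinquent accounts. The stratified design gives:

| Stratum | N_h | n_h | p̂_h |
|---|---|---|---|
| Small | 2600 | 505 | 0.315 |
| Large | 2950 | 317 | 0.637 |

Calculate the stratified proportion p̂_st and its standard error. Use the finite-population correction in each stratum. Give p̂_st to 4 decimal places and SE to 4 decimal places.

N = 5550; stratum weights W_h = N_h/N.
p̂_st = Σ W_h p̂_h = (2600·0.315 + 2950·0.637)/5550 = 0.48615
V̂(p̂_st) = Σ W_h² (1 − n_h/N_h) p̂_h(1−p̂_h)/(n_h−1):
  stratum Small: (2600/5550)²·(1 − 505/2600)·0.315·0.685/504 = 7.5708e-05
  stratum Large: (2950/5550)²·(1 − 317/2950)·0.637·0.363/316 = 0.000184521
V̂(p̂_st) = 0.000260229; SE = √V̂ = 0.0161316

p̂_st ≈ 0.4862, SE ≈ 0.0161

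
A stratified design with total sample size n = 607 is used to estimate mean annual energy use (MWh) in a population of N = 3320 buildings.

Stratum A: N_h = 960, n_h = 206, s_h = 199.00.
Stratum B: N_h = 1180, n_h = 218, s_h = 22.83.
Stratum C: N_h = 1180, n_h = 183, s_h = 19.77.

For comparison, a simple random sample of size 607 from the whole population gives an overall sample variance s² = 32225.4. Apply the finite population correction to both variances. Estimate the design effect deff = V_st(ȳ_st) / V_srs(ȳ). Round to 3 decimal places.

V̂(ȳ_st) = Σ W_h² (1 − n_h/N_h) s_h²/n_h, with W_h = N_h/N and N = 3320:
  stratum A: (960/3320)²·(1 − 206/960)·199.00²/206 = 12.6242
  stratum B: (1180/3320)²·(1 − 218/1180)·22.83²/218 = 0.246227
  stratum C: (1180/3320)²·(1 − 183/1180)·19.77²/183 = 0.227962
V_st = 13.0984
V_srs = (1 − 607/3320)·32225.4/607 = 43.3832
deff = V_st / V_srs = 13.0984/43.3832 = 0.3019

deff ≈ 0.302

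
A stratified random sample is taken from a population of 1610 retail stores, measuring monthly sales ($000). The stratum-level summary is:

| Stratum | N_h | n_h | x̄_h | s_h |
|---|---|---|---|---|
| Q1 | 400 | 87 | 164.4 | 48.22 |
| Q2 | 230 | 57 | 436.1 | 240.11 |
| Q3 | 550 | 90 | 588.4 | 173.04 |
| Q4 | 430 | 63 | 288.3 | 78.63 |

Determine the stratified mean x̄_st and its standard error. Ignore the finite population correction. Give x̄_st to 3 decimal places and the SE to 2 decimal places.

x̄_st = Σ W_h x̄_h = (400·164.4 + 230·436.1 + 550·588.4 + 430·288.3)/1610 = 381.15031
V̂(x̄_st) = Σ W_h² s_h²/n_h, with W_h = N_h/N and N = 1610:
  stratum Q1: (400/1610)²·48.22²/87 = 1.64969
  stratum Q2: (230/1610)²·240.11²/57 = 20.6419
  stratum Q3: (550/1610)²·173.04²/90 = 38.8261
  stratum Q4: (430/1610)²·78.63²/63 = 7.00037
V̂(x̄_st) = 68.1181
SE(x̄_st) = √68.1181 = 8.25337

x̄_st ≈ 381.150, SE ≈ 8.25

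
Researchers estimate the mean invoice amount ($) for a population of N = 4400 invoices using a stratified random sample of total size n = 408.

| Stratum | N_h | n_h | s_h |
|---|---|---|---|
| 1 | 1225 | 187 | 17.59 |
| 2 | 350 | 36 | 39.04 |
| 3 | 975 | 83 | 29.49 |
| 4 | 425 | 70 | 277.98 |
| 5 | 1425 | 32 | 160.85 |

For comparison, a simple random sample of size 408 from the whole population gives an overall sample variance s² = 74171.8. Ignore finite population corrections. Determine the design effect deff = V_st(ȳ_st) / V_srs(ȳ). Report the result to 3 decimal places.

V̂(ȳ_st) = Σ W_h² s_h²/n_h, with W_h = N_h/N and N = 4400:
  stratum 1: (1225/4400)²·17.59²/187 = 0.12825
  stratum 2: (350/4400)²·39.04²/36 = 0.267885
  stratum 3: (975/4400)²·29.49²/83 = 0.514488
  stratum 4: (425/4400)²·277.98²/70 = 10.2992
  stratum 5: (1425/4400)²·160.85²/32 = 84.804
V_st = 96.0138
V_srs = s²/n = 74171.8/408 = 181.794
deff = V_st / V_srs = 96.0138/181.794 = 0.5281

deff ≈ 0.528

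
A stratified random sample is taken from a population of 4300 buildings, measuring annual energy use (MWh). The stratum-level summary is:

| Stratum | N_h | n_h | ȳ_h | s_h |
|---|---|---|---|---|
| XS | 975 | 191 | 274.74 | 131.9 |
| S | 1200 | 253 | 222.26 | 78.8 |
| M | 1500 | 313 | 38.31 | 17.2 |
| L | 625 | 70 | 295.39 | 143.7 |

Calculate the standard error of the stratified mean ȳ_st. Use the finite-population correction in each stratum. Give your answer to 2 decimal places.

SE(ȳ_st) ≈ 3.30

V̂(ȳ_st) = Σ W_h² (1 − n_h/N_h) s_h²/n_h, with W_h = N_h/N and N = 4300:
  stratum XS: (975/4300)²·(1 − 191/975)·131.9²/191 = 3.76565
  stratum S: (1200/4300)²·(1 − 253/1200)·78.8²/253 = 1.50843
  stratum M: (1500/4300)²·(1 − 313/1500)·17.2²/313 = 0.091016
  stratum L: (625/4300)²·(1 − 70/625)·143.7²/70 = 5.53416
V̂(ȳ_st) = 10.8993
SE(ȳ_st) = √10.8993 = 3.3014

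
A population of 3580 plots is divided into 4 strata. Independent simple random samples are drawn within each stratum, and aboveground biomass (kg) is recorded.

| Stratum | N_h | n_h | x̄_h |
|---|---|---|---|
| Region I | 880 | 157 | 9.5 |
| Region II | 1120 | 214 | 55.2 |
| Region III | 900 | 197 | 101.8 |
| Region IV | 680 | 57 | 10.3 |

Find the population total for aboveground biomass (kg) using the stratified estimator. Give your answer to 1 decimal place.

τ̂_st ≈ 168808.0

τ̂_st = Σ N_h x̄_h = 880·9.5 + 1120·55.2 + 900·101.8 + 680·10.3 = 168808.0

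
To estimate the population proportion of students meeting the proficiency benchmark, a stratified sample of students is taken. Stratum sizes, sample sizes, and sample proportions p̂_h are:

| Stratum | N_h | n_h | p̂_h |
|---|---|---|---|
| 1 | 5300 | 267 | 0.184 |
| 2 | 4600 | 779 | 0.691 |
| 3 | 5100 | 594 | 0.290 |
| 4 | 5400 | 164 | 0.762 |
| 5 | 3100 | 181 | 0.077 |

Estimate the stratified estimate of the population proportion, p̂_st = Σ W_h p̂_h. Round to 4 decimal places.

N = 23500; stratum weights W_h = N_h/N.
p̂_st = Σ W_h p̂_h = (5300·0.184 + 4600·0.691 + 5100·0.290 + 5400·0.762 + 3100·0.077)/23500 = 0.42495

p̂_st ≈ 0.4249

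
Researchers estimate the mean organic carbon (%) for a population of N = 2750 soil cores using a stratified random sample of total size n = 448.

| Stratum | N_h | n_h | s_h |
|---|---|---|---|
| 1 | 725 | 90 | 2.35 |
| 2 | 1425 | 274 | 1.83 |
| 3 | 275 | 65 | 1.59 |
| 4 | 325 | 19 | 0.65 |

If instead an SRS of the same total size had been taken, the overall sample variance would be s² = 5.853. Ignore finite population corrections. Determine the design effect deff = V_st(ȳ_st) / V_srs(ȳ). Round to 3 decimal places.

deff ≈ 0.631

V̂(ȳ_st) = Σ W_h² s_h²/n_h, with W_h = N_h/N and N = 2750:
  stratum 1: (725/2750)²·2.35²/90 = 0.00426485
  stratum 2: (1425/2750)²·1.83²/274 = 0.00328183
  stratum 3: (275/2750)²·1.59²/65 = 0.000388938
  stratum 4: (325/2750)²·0.65²/19 = 0.000310581
V_st = 0.0082462
V_srs = s²/n = 5.853/448 = 0.0130647
deff = V_st / V_srs = 0.0082462/0.0130647 = 0.6312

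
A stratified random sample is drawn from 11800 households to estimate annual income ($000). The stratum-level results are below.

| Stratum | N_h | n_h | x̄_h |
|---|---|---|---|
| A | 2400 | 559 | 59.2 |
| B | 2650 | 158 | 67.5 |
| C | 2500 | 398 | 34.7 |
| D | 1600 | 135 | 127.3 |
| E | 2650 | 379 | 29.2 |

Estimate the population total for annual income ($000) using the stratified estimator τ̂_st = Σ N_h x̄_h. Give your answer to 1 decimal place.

τ̂_st ≈ 688765.0

τ̂_st = Σ N_h x̄_h = 2400·59.2 + 2650·67.5 + 2500·34.7 + 1600·127.3 + 2650·29.2 = 688765.0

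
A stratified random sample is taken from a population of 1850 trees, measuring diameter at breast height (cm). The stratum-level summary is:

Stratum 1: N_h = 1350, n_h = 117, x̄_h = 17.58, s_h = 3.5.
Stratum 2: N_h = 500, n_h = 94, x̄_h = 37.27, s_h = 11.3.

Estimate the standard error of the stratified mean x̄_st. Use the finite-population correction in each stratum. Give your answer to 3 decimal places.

SE(x̄_st) ≈ 0.363

V̂(x̄_st) = Σ W_h² (1 − n_h/N_h) s_h²/n_h, with W_h = N_h/N and N = 1850:
  stratum 1: (1350/1850)²·(1 − 117/1350)·3.5²/117 = 0.0509218
  stratum 2: (500/1850)²·(1 − 94/500)·11.3²/94 = 0.0805715
V̂(x̄_st) = 0.131493
SE(x̄_st) = √0.131493 = 0.36262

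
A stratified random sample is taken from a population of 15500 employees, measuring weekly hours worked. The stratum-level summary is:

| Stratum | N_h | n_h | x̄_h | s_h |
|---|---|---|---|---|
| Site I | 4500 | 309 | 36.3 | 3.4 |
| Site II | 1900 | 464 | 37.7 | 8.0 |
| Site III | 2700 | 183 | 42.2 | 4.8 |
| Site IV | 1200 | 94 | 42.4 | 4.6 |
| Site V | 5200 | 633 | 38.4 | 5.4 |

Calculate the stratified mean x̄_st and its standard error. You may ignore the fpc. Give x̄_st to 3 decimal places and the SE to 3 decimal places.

x̄_st ≈ 38.676, SE ≈ 0.125

x̄_st = Σ W_h x̄_h = (4500·36.3 + 1900·37.7 + 2700·42.2 + 1200·42.4 + 5200·38.4)/15500 = 38.67613
V̂(x̄_st) = Σ W_h² s_h²/n_h, with W_h = N_h/N and N = 15500:
  stratum Site I: (4500/15500)²·3.4²/309 = 0.00315327
  stratum Site II: (1900/15500)²·8.0²/464 = 0.00207255
  stratum Site III: (2700/15500)²·4.8²/183 = 0.00382028
  stratum Site IV: (1200/15500)²·4.6²/94 = 0.00134923
  stratum Site V: (5200/15500)²·5.4²/633 = 0.00518474
V̂(x̄_st) = 0.0155801
SE(x̄_st) = √0.0155801 = 0.12482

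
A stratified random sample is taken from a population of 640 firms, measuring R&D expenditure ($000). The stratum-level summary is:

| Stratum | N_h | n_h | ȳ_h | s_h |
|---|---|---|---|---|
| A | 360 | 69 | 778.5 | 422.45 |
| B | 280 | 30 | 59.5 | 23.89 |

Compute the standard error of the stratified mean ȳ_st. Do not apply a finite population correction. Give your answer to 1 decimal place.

V̂(ȳ_st) = Σ W_h² s_h²/n_h, with W_h = N_h/N and N = 640:
  stratum A: (360/640)²·422.45²/69 = 818.364
  stratum B: (280/640)²·23.89²/30 = 3.64139
V̂(ȳ_st) = 822.006
SE(ȳ_st) = √822.006 = 28.6706

SE(ȳ_st) ≈ 28.7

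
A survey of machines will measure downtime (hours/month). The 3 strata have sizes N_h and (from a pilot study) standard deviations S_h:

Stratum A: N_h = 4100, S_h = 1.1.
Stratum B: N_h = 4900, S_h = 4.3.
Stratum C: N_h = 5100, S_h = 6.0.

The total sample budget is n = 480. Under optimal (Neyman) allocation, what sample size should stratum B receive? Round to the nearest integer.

Neyman allocation: n_h = n · N_h S_h / Σ N_i S_i, with n = 480.
  stratum A: N_h·S_h = 4100·1.1 = 4510.00
  stratum B: N_h·S_h = 4900·4.3 = 21070.00
  stratum C: N_h·S_h = 5100·6.0 = 30600.00
Σ N_h S_h = 56180.00
n for stratum B = 480·21070.00/56180.00 = 180.021 → 180

180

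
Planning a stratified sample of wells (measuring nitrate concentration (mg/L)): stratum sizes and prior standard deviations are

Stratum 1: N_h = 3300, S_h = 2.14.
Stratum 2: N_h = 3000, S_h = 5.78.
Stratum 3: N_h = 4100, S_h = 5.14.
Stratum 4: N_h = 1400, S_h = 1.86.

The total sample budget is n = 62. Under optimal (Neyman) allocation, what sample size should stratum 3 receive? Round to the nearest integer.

27

Neyman allocation: n_h = n · N_h S_h / Σ N_i S_i, with n = 62.
  stratum 1: N_h·S_h = 3300·2.14 = 7062.00
  stratum 2: N_h·S_h = 3000·5.78 = 17340.00
  stratum 3: N_h·S_h = 4100·5.14 = 21074.00
  stratum 4: N_h·S_h = 1400·1.86 = 2604.00
Σ N_h S_h = 48080.00
n for stratum 3 = 62·21074.00/48080.00 = 27.175 → 27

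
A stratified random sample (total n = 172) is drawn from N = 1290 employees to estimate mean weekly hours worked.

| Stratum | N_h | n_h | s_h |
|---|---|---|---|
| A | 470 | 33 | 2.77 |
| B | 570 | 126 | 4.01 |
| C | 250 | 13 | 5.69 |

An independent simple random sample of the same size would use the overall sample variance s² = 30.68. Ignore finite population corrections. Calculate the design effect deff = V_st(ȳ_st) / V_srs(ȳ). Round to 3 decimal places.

deff ≈ 0.837

V̂(ȳ_st) = Σ W_h² s_h²/n_h, with W_h = N_h/N and N = 1290:
  stratum A: (470/1290)²·2.77²/33 = 0.0308647
  stratum B: (570/1290)²·4.01²/126 = 0.0249166
  stratum C: (250/1290)²·5.69²/13 = 0.0935366
V_st = 0.149318
V_srs = s²/n = 30.68/172 = 0.178372
deff = V_st / V_srs = 0.149318/0.178372 = 0.8371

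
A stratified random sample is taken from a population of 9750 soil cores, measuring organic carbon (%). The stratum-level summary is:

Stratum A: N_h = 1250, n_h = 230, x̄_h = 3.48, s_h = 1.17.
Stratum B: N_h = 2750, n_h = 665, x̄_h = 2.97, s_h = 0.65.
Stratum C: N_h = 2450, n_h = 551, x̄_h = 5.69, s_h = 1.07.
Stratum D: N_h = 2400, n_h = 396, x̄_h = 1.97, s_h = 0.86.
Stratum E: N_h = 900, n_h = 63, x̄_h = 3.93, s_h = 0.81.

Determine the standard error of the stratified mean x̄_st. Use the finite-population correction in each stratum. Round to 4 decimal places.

V̂(x̄_st) = Σ W_h² (1 − n_h/N_h) s_h²/n_h, with W_h = N_h/N and N = 9750:
  stratum A: (1250/9750)²·(1 − 230/1250)·1.17²/230 = 7.98261e-05
  stratum B: (2750/9750)²·(1 − 665/2750)·0.65²/665 = 3.83208e-05
  stratum C: (2450/9750)²·(1 − 551/2450)·1.07²/551 = 0.000101695
  stratum D: (2400/9750)²·(1 − 396/2400)·0.86²/396 = 9.44934e-05
  stratum E: (900/9750)²·(1 − 63/900)·0.81²/63 = 8.25255e-05
V̂(x̄_st) = 0.00039686
SE(x̄_st) = √0.00039686 = 0.0199214

SE(x̄_st) ≈ 0.0199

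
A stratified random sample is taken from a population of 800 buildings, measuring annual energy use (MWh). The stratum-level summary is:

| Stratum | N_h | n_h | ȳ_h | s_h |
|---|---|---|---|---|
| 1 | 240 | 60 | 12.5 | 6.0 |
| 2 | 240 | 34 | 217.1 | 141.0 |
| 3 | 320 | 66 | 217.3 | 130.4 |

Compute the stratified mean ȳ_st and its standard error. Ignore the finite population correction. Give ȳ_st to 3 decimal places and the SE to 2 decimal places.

ȳ_st ≈ 155.800, SE ≈ 9.69

ȳ_st = Σ W_h ȳ_h = (240·12.5 + 240·217.1 + 320·217.3)/800 = 155.80000
V̂(ȳ_st) = Σ W_h² s_h²/n_h, with W_h = N_h/N and N = 800:
  stratum 1: (240/800)²·6.0²/60 = 0.054
  stratum 2: (240/800)²·141.0²/34 = 52.6262
  stratum 3: (320/800)²·130.4²/66 = 41.2222
V̂(ȳ_st) = 93.9024
SE(ȳ_st) = √93.9024 = 9.69032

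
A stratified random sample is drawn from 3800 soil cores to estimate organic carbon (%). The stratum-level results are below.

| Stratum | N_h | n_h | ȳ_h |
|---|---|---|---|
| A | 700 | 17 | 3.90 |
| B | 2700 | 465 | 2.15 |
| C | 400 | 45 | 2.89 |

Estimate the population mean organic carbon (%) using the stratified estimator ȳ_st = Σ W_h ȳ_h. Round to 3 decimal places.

N = Σ N_h = 3800. Stratum weights W_h = N_h/N.
ȳ_st = (700·3.90 + 2700·2.15 + 400·2.89) / 3800 = 2.55026

ȳ_st ≈ 2.550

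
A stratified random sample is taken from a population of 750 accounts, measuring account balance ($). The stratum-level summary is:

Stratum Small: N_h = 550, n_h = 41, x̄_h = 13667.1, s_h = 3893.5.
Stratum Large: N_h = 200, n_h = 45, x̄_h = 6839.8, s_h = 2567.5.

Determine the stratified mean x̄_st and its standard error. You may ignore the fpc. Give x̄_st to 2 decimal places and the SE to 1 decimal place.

x̄_st ≈ 11846.49, SE ≈ 457.4

x̄_st = Σ W_h x̄_h = (550·13667.1 + 200·6839.8)/750 = 11846.48667
V̂(x̄_st) = Σ W_h² s_h²/n_h, with W_h = N_h/N and N = 750:
  stratum Small: (550/750)²·3893.5²/41 = 198838
  stratum Large: (200/750)²·2567.5²/45 = 10417.1
V̂(x̄_st) = 209255
SE(x̄_st) = √209255 = 457.444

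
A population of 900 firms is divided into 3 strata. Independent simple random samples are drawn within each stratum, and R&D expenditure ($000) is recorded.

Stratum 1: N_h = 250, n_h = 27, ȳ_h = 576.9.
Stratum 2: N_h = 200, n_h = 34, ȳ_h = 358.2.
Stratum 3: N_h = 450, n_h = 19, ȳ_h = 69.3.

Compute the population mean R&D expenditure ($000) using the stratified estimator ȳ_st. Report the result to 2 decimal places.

ȳ_st ≈ 274.50

N = Σ N_h = 900. Stratum weights W_h = N_h/N.
ȳ_st = (250·576.9 + 200·358.2 + 450·69.3) / 900 = 274.5000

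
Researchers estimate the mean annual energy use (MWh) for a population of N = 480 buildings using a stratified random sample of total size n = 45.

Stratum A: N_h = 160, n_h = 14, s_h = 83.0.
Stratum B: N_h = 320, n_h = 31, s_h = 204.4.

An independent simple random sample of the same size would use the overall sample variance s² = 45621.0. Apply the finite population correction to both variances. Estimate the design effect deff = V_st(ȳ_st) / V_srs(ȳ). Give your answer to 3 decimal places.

deff ≈ 0.643

V̂(ȳ_st) = Σ W_h² (1 − n_h/N_h) s_h²/n_h, with W_h = N_h/N and N = 480:
  stratum A: (160/480)²·(1 − 14/160)·83.0²/14 = 49.8906
  stratum B: (320/480)²·(1 − 31/320)·204.4²/31 = 540.96
V_st = 590.851
V_srs = (1 − 45/480)·45621.0/45 = 918.756
deff = V_st / V_srs = 590.851/918.756 = 0.6431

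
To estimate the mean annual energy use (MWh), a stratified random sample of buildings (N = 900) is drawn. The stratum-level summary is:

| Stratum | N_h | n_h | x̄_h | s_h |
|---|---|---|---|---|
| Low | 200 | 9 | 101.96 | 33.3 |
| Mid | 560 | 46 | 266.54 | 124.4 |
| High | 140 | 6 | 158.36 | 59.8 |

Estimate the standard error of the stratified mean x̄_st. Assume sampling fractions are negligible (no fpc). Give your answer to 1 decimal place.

SE(x̄_st) ≈ 12.3

V̂(x̄_st) = Σ W_h² s_h²/n_h, with W_h = N_h/N and N = 900:
  stratum Low: (200/900)²·33.3²/9 = 6.08444
  stratum Mid: (560/900)²·124.4²/46 = 130.249
  stratum High: (140/900)²·59.8²/6 = 14.4219
V̂(x̄_st) = 150.755
SE(x̄_st) = √150.755 = 12.2782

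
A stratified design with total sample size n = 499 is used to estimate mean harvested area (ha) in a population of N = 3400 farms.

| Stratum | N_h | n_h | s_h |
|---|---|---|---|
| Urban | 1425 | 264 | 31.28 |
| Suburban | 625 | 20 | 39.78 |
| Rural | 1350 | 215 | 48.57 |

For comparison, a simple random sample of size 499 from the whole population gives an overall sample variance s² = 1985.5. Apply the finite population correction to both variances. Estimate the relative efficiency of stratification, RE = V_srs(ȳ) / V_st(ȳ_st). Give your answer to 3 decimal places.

V̂(ȳ_st) = Σ W_h² (1 − n_h/N_h) s_h²/n_h, with W_h = N_h/N and N = 3400:
  stratum Urban: (1425/3400)²·(1 − 264/1425)·31.28²/264 = 0.530419
  stratum Suburban: (625/3400)²·(1 − 20/625)·39.78²/20 = 2.58808
  stratum Rural: (1350/3400)²·(1 − 215/1350)·48.57²/215 = 1.45435
V_st = 4.57285
V_srs = (1 − 499/3400)·1985.5/499 = 3.39499
Relative efficiency = V_srs / V_st = 3.39499/4.57285 = 0.7424

RE ≈ 0.742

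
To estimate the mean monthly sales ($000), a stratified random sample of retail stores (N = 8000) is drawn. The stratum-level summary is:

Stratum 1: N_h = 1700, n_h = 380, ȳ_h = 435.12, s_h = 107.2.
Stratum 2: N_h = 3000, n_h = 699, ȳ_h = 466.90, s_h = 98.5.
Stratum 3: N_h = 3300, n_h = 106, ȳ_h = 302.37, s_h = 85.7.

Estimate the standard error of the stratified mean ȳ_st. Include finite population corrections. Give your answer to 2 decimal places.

SE(ȳ_st) ≈ 3.74

V̂(ȳ_st) = Σ W_h² (1 − n_h/N_h) s_h²/n_h, with W_h = N_h/N and N = 8000:
  stratum 1: (1700/8000)²·(1 − 380/1700)·107.2²/380 = 1.06035
  stratum 2: (3000/8000)²·(1 − 699/3000)·98.5²/699 = 1.49711
  stratum 3: (3300/8000)²·(1 − 106/3300)·85.7²/106 = 11.411
V̂(ȳ_st) = 13.9685
SE(ȳ_st) = √13.9685 = 3.73744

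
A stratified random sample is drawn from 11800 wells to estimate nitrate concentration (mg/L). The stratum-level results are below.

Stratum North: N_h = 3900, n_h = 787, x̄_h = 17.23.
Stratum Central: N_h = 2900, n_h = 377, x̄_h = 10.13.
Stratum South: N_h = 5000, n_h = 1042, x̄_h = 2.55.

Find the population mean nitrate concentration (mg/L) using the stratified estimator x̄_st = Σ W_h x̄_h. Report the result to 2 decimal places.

N = Σ N_h = 11800. Stratum weights W_h = N_h/N.
x̄_st = (3900·17.23 + 2900·10.13 + 5000·2.55) / 11800 = 9.2647

x̄_st ≈ 9.26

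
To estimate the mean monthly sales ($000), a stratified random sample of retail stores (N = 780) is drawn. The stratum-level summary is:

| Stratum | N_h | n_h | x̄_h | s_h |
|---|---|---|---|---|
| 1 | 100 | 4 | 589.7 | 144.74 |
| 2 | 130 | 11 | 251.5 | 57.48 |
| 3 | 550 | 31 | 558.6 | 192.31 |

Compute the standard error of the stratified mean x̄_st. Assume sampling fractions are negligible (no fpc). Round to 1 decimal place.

V̂(x̄_st) = Σ W_h² s_h²/n_h, with W_h = N_h/N and N = 780:
  stratum 1: (100/780)²·144.74²/4 = 86.0851
  stratum 2: (130/780)²·57.48²/11 = 8.34331
  stratum 3: (550/780)²·192.31²/31 = 593.169
V̂(x̄_st) = 687.597
SE(x̄_st) = √687.597 = 26.2221

SE(x̄_st) ≈ 26.2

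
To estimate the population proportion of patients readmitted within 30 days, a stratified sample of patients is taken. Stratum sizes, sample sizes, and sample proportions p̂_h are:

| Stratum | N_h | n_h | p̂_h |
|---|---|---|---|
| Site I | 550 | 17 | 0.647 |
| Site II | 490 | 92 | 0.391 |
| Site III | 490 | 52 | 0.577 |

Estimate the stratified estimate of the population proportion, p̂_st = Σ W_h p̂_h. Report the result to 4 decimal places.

p̂_st ≈ 0.5426

N = 1530; stratum weights W_h = N_h/N.
p̂_st = Σ W_h p̂_h = (550·0.647 + 490·0.391 + 490·0.577)/1530 = 0.54259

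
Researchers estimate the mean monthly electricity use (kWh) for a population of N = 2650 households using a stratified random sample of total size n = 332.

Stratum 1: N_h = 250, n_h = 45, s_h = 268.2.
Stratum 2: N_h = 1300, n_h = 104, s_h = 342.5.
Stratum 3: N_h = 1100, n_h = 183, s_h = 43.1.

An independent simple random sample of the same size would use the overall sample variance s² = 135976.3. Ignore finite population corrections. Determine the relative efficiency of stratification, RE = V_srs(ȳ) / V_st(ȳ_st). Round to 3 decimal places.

V̂(ȳ_st) = Σ W_h² s_h²/n_h, with W_h = N_h/N and N = 2650:
  stratum 1: (250/2650)²·268.2²/45 = 14.2263
  stratum 2: (1300/2650)²·342.5²/104 = 271.446
  stratum 3: (1100/2650)²·43.1²/183 = 1.74903
V_st = 287.421
V_srs = s²/n = 135976.3/332 = 409.567
Relative efficiency = V_srs / V_st = 409.567/287.421 = 1.4250

RE ≈ 1.425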